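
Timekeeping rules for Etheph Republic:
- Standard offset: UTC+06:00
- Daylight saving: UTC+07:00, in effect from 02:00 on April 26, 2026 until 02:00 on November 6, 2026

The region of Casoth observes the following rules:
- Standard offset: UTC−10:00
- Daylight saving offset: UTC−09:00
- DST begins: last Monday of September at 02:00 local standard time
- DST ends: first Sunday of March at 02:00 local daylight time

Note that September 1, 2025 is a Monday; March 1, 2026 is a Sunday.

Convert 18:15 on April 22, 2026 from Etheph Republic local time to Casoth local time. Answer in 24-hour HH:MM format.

02:15

April 22, 2026 is outside the daylight-saving period (26 April – 6 November), so Etheph Republic is on standard time, UTC+06:00.
18:15 Etheph Republic − 6h = 12:15 UTC.
1 September 2025 is a Monday, so Mondays fall on 1, 8, 15, 22, 29; the last is September 29.
1 March 2026 is a Sunday, so the first Sunday is March 1.
At the standard offset (UTC−10:00), 12:15 UTC − 10h = 02:15 Casoth standard time.
The standard-time date in Casoth, April 22, 2026, does not fall between 29 September 2025 and 1 March 2026, so daylight saving is not in effect and Casoth is at UTC−10:00.
12:15 UTC − 10h = 02:15 Casoth.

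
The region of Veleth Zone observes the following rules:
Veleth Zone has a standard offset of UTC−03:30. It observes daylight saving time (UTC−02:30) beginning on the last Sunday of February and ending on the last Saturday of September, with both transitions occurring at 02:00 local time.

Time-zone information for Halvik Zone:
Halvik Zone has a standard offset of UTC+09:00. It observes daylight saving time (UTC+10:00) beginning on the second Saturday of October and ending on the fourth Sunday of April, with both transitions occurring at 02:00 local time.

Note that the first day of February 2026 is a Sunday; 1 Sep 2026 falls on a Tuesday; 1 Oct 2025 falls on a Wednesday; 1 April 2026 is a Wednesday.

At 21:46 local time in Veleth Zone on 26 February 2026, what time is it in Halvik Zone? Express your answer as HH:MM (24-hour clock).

1 February 2026 is a Sunday, so Sundays fall on 1, 8, 15, 22; the last is February 22.
1 September 2026 is a Tuesday, so Saturdays fall on 5, 12, 19, 26; the last is September 26.
26 February 2026 falls between 22 February and 26 September, so daylight saving is in effect and Veleth Zone is at UTC−02:30.
21:46 Veleth Zone + 2h30m = 00:16 UTC (rolling into the next day, 27 February 2026).
1 October 2025 is a Wednesday, so the first Saturday is October 4 and the second is October 11.
1 April 2026 is a Wednesday, so the first Sunday is April 5 and the fourth is April 26.
At the standard offset (UTC+09:00), 00:16 UTC + 9h = 09:16 Halvik Zone standard time.
The standard-time date in Halvik Zone, 27 February 2026, falls between 11 October 2025 and 26 April 2026, so daylight saving is in effect and Halvik Zone is at UTC+10:00.
00:16 UTC + 10h = 10:16 Halvik Zone.

10:16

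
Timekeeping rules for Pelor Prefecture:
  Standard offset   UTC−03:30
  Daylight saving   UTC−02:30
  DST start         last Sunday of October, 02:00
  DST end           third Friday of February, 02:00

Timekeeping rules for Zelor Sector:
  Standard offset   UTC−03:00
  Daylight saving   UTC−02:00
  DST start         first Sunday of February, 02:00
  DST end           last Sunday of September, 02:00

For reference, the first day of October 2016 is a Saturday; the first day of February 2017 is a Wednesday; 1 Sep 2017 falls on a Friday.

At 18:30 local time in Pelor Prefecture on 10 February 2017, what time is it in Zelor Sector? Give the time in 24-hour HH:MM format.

1 October 2016 is a Saturday, so Sundays fall on 2, 9, 16, 23, 30; the last is October 30.
1 February 2017 is a Wednesday, so the first Friday is February 3 and the third is February 17.
10 February 2017 lies within the daylight-saving period (30 October 2016 – 17 February 2017), so Pelor Prefecture is on daylight time, UTC−02:30.
18:30 Pelor Prefecture + 2h30m = 21:00 UTC.
1 February 2017 is a Wednesday, so the first Sunday is February 5.
1 September 2017 is a Friday, so Sundays fall on 3, 10, 17, 24; the last is September 24.
At the standard offset (UTC−03:00), 21:00 UTC − 3h = 18:00 Zelor Sector standard time.
The standard-time date in Zelor Sector, 10 February 2017, falls between 5 February and 24 September, so daylight saving is in effect and Zelor Sector is at UTC−02:00.
21:00 UTC − 2h = 19:00 Zelor Sector.

19:00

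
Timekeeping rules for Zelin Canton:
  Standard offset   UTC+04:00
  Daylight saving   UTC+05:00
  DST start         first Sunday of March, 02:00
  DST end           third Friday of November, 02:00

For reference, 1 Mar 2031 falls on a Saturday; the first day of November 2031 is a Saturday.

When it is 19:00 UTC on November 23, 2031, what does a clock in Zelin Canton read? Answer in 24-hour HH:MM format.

23:00

1 March 2031 is a Saturday, so the first Sunday is March 2.
1 November 2031 is a Saturday, so the first Friday is November 7 and the third is November 21.
At the standard offset (UTC+04:00), 19:00 UTC + 4h = 23:00 Zelin Canton standard time.
The standard-time date in Zelin Canton, November 23, 2031, does not fall between 2 March and 21 November, so daylight saving is not in effect and Zelin Canton is at UTC+04:00.
19:00 UTC + 4h = 23:00 local.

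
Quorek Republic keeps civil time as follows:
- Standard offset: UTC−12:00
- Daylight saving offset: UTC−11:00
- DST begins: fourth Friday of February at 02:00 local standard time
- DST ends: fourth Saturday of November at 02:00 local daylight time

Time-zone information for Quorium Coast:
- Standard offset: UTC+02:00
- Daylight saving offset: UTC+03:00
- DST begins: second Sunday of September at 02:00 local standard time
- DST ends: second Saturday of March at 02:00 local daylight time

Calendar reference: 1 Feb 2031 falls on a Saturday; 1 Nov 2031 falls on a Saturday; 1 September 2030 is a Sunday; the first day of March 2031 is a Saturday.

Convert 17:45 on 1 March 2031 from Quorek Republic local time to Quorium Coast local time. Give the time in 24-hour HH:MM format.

07:45

1 February 2031 is a Saturday, so the first Friday is February 7 and the fourth is February 28.
1 November 2031 is a Saturday, so the first Saturday is November 1 and the fourth is November 22.
Daylight saving runs 28 February – 22 November; 1 March 2031 is inside that window, so Quorek Republic is at UTC−11:00.
17:45 Quorek Republic + 11h = 04:45 UTC (rolling into the next day, 2 March 2031).
1 September 2030 is a Sunday, so the first Sunday is September 1 and the second is September 8.
1 March 2031 is a Saturday, so the first Saturday is March 1 and the second is March 8.
At the standard offset (UTC+02:00), 04:45 UTC + 2h = 06:45 Quorium Coast standard time.
The standard-time date in Quorium Coast, 2 March 2031, lies within the daylight-saving period (8 September 2030 – 8 March 2031), so Quorium Coast is on daylight time, UTC+03:00.
04:45 UTC + 3h = 07:45 Quorium Coast.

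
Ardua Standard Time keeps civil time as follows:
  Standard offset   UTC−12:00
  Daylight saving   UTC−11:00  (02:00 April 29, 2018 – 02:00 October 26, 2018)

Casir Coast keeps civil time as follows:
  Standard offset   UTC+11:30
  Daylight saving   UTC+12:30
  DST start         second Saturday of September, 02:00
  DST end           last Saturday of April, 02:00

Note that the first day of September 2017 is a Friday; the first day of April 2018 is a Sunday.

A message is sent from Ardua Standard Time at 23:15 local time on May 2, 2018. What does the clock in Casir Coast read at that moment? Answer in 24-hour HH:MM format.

May 2, 2018 falls between 29 April and 26 October, so daylight saving is in effect and Ardua Standard Time is at UTC−11:00.
23:15 Ardua Standard Time + 11h = 10:15 UTC (rolling into the next day, 3 May 2018).
1 September 2017 is a Friday, so the first Saturday is September 2 and the second is September 9.
1 April 2018 is a Sunday, so Saturdays fall on 7, 14, 21, 28; the last is April 28.
At the standard offset (UTC+11:30), 10:15 UTC + 11h30m = 21:45 Casir Coast standard time.
Daylight saving runs 9 September 2017 – 28 April 2018; the standard-time date in Casir Coast, May 3, 2018, is outside that window, so Casir Coast is on standard time at UTC+11:30.
10:15 UTC + 11h30m = 21:45 Casir Coast.

21:45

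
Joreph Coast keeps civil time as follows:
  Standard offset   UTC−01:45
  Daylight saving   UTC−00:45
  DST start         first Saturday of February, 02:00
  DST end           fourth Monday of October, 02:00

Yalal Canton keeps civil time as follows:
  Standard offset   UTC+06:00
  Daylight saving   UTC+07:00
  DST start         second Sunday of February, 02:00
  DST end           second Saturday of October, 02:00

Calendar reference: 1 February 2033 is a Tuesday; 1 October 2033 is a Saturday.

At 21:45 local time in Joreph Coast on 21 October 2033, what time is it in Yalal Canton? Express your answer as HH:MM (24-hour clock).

1 February 2033 is a Tuesday, so the first Saturday is February 5.
1 October 2033 is a Saturday, so the first Monday is October 3 and the fourth is October 24.
21 October 2033 lies within the daylight-saving period (5 February – 24 October), so Joreph Coast is on daylight time, UTC−00:45.
21:45 Joreph Coast + 0h45m = 22:30 UTC.
1 February 2033 is a Tuesday, so the first Sunday is February 6 and the second is February 13.
1 October 2033 is a Saturday, so the first Saturday is October 1 and the second is October 8.
At the standard offset (UTC+06:00), 22:30 UTC + 6h = 04:30 Yalal Canton standard time (rolling into the next day, 22 October 2033).
Daylight saving runs 13 February – 8 October; the standard-time date in Yalal Canton, 22 October 2033, is outside that window, so Yalal Canton is on standard time at UTC+06:00.
22:30 UTC + 6h = 04:30 Yalal Canton (rolling into the next day, 22 October 2033).

04:30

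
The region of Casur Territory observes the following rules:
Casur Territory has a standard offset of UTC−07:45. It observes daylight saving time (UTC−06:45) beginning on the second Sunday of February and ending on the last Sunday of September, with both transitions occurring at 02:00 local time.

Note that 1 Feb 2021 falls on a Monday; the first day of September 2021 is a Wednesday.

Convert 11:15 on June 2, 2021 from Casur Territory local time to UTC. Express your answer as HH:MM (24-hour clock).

18:00

1 February 2021 is a Monday, so the first Sunday is February 7 and the second is February 14.
1 September 2021 is a Wednesday, so Sundays fall on 5, 12, 19, 26; the last is September 26.
June 2, 2021 lies within the daylight-saving period (14 February – 26 September), so Casur Territory is on daylight time, UTC−06:45.
11:15 local + 6h45m = 18:00 UTC.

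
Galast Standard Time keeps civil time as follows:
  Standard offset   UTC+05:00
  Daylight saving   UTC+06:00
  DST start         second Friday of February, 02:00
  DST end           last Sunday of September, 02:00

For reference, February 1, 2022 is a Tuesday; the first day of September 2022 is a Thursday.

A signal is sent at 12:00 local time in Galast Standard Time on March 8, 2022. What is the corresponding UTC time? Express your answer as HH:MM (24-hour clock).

06:00

1 February 2022 is a Tuesday, so the first Friday is February 4 and the second is February 11.
1 September 2022 is a Thursday, so Sundays fall on 4, 11, 18, 25; the last is September 25.
March 8, 2022 lies within the daylight-saving period (11 February – 25 September), so Galast Standard Time is on daylight time, UTC+06:00.
12:00 local − 6h = 06:00 UTC.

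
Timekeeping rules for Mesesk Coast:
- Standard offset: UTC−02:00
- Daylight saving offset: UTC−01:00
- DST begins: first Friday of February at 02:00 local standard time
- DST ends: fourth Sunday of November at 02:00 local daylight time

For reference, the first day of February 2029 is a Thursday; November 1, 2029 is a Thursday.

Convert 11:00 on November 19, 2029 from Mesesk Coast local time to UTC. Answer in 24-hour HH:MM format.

1 February 2029 is a Thursday, so the first Friday is February 2.
1 November 2029 is a Thursday, so the first Sunday is November 4 and the fourth is November 25.
November 19, 2029 lies within the daylight-saving period (2 February – 25 November), so Mesesk Coast is on daylight time, UTC−01:00.
11:00 local + 1h = 12:00 UTC.

12:00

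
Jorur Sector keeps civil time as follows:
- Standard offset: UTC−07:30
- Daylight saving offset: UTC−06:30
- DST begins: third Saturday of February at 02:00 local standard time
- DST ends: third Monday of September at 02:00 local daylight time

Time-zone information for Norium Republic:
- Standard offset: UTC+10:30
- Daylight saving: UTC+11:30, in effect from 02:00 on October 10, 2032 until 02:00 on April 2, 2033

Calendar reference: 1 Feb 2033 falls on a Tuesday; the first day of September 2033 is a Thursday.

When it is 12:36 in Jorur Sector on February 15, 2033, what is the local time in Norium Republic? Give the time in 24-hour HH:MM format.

1 February 2033 is a Tuesday, so the first Saturday is February 5 and the third is February 19.
1 September 2033 is a Thursday, so the first Monday is September 5 and the third is September 19.
Daylight saving runs 19 February – 19 September; February 15, 2033 is outside that window, so Jorur Sector is on standard time at UTC−07:30.
12:36 Jorur Sector + 7h30m = 20:06 UTC.
At the standard offset (UTC+10:30), 20:06 UTC + 10h30m = 06:36 Norium Republic standard time (rolling into the next day, 16 February 2033).
The standard-time date in Norium Republic, February 16, 2033, falls between 10 October 2032 and 2 April 2033, so daylight saving is in effect and Norium Republic is at UTC+11:30.
20:06 UTC + 11h30m = 07:36 Norium Republic (rolling into the next day, 16 February 2033).

07:36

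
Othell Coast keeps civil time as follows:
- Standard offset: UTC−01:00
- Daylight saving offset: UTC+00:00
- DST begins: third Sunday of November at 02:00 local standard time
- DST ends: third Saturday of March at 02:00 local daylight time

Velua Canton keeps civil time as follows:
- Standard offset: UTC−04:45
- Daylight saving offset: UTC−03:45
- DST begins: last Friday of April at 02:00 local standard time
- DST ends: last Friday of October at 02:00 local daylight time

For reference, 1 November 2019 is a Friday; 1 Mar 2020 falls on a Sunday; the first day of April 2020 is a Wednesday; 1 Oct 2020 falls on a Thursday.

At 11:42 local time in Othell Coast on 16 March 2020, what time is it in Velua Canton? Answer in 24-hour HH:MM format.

1 November 2019 is a Friday, so the first Sunday is November 3 and the third is November 17.
1 March 2020 is a Sunday, so the first Saturday is March 7 and the third is March 21.
16 March 2020 falls between 17 November 2019 and 21 March 2020, so daylight saving is in effect and Othell Coast is at UTC+00:00.
11:42 Othell Coast − 0h = 11:42 UTC.
1 April 2020 is a Wednesday, so Fridays fall on 3, 10, 17, 24; the last is April 24.
1 October 2020 is a Thursday, so Fridays fall on 2, 9, 16, 23, 30; the last is October 30.
At the standard offset (UTC−04:45), 11:42 UTC − 4h45m = 06:57 Velua Canton standard time.
The standard-time date in Velua Canton, 16 March 2020, does not fall between 24 April and 30 October, so daylight saving is not in effect and Velua Canton is at UTC−04:45.
11:42 UTC − 4h45m = 06:57 Velua Canton.

06:57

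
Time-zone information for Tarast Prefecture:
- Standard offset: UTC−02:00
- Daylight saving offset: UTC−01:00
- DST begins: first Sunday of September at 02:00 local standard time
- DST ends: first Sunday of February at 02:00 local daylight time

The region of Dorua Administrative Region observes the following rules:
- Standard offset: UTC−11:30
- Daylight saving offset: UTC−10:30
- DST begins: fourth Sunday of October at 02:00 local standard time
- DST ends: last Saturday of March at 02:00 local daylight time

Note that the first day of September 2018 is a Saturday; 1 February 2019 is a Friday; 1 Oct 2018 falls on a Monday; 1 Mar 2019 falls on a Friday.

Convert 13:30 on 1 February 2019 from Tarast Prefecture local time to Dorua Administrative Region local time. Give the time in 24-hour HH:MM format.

04:00

1 September 2018 is a Saturday, so the first Sunday is September 2.
1 February 2019 is a Friday, so the first Sunday is February 3.
1 February 2019 falls between 2 September 2018 and 3 February 2019, so daylight saving is in effect and Tarast Prefecture is at UTC−01:00.
13:30 Tarast Prefecture + 1h = 14:30 UTC.
1 October 2018 is a Monday, so the first Sunday is October 7 and the fourth is October 28.
1 March 2019 is a Friday, so Saturdays fall on 2, 9, 16, 23, 30; the last is March 30.
At the standard offset (UTC−11:30), 14:30 UTC − 11h30m = 03:00 Dorua Administrative Region standard time.
The standard-time date in Dorua Administrative Region, 1 February 2019, lies within the daylight-saving period (28 October 2018 – 30 March 2019), so Dorua Administrative Region is on daylight time, UTC−10:30.
14:30 UTC − 10h30m = 04:00 Dorua Administrative Region.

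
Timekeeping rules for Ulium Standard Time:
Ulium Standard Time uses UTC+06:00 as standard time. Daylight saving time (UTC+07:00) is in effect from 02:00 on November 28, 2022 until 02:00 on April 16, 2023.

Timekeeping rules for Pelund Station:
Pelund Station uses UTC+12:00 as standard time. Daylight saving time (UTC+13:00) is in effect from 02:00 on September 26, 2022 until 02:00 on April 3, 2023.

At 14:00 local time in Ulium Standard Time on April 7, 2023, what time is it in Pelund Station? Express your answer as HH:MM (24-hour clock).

19:00

Daylight saving runs 28 November 2022 – 16 April 2023; April 7, 2023 is inside that window, so Ulium Standard Time is at UTC+07:00.
14:00 Ulium Standard Time − 7h = 07:00 UTC.
At the standard offset (UTC+12:00), 07:00 UTC + 12h = 19:00 Pelund Station standard time.
The standard-time date in Pelund Station, April 7, 2023, is outside the daylight-saving period (26 September 2022 – 3 April 2023), so Pelund Station is on standard time, UTC+12:00.
07:00 UTC + 12h = 19:00 Pelund Station.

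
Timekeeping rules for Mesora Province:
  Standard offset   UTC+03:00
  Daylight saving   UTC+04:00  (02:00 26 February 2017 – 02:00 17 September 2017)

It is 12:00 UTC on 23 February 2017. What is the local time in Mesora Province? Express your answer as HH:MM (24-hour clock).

15:00

At the standard offset (UTC+03:00), 12:00 UTC + 3h = 15:00 Mesora Province standard time.
The standard-time date in Mesora Province, 23 February 2017, does not fall between 26 February and 17 September, so daylight saving is not in effect and Mesora Province is at UTC+03:00.
12:00 UTC + 3h = 15:00 local.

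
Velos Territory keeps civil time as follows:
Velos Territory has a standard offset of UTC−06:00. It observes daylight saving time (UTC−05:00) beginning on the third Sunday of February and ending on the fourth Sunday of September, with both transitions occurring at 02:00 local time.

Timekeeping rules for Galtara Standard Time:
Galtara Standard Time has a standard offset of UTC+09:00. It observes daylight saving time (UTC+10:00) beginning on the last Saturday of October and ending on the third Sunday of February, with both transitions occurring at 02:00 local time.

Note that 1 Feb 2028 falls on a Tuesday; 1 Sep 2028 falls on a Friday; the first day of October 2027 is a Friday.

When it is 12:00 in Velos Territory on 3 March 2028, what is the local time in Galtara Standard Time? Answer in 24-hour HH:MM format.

02:00

1 February 2028 is a Tuesday, so the first Sunday is February 6 and the third is February 20.
1 September 2028 is a Friday, so the first Sunday is September 3 and the fourth is September 24.
Daylight saving runs 20 February – 24 September; 3 March 2028 is inside that window, so Velos Territory is at UTC−05:00.
12:00 Velos Territory + 5h = 17:00 UTC.
1 October 2027 is a Friday, so Saturdays fall on 2, 9, 16, 23, 30; the last is October 30.
1 February 2028 is a Tuesday, so the first Sunday is February 6 and the third is February 20.
At the standard offset (UTC+09:00), 17:00 UTC + 9h = 02:00 Galtara Standard Time standard time (rolling into the next day, 4 March 2028).
Daylight saving runs 30 October 2027 – 20 February 2028; the standard-time date in Galtara Standard Time, 4 March 2028, is outside that window, so Galtara Standard Time is on standard time at UTC+09:00.
17:00 UTC + 9h = 02:00 Galtara Standard Time (rolling into the next day, 4 March 2028).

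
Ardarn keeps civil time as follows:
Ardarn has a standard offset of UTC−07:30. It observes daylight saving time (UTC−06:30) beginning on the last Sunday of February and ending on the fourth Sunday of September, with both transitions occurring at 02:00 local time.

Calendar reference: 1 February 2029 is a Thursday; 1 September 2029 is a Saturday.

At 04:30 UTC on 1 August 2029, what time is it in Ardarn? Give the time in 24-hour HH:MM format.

1 February 2029 is a Thursday, so Sundays fall on 4, 11, 18, 25; the last is February 25.
1 September 2029 is a Saturday, so the first Sunday is September 2 and the fourth is September 23.
At the standard offset (UTC−07:30), 04:30 UTC − 7h30m = 21:00 Ardarn standard time (rolling into the previous day, 31 July 2029).
The standard-time date in Ardarn, 31 July 2029, lies within the daylight-saving period (25 February – 23 September), so Ardarn is on daylight time, UTC−06:30.
04:30 UTC − 6h30m = 22:00 local (rolling into the previous day, 31 July 2029).

22:00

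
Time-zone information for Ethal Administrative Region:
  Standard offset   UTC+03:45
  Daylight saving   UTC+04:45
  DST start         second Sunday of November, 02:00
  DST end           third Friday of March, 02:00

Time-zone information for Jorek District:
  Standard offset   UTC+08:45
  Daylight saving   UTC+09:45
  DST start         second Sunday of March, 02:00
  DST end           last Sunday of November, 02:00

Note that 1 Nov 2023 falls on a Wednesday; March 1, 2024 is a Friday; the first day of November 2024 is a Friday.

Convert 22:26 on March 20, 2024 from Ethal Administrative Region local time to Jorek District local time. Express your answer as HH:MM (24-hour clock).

04:26

1 November 2023 is a Wednesday, so the first Sunday is November 5 and the second is November 12.
1 March 2024 is a Friday, so the first Friday is March 1 and the third is March 15.
Daylight saving runs 12 November 2023 – 15 March 2024; March 20, 2024 is outside that window, so Ethal Administrative Region is on standard time at UTC+03:45.
22:26 Ethal Administrative Region − 3h45m = 18:41 UTC.
1 March 2024 is a Friday, so the first Sunday is March 3 and the second is March 10.
1 November 2024 is a Friday, so Sundays fall on 3, 10, 17, 24; the last is November 24.
At the standard offset (UTC+08:45), 18:41 UTC + 8h45m = 03:26 Jorek District standard time (rolling into the next day, 21 March 2024).
The standard-time date in Jorek District, March 21, 2024, falls between 10 March and 24 November, so daylight saving is in effect and Jorek District is at UTC+09:45.
18:41 UTC + 9h45m = 04:26 Jorek District (rolling into the next day, 21 March 2024).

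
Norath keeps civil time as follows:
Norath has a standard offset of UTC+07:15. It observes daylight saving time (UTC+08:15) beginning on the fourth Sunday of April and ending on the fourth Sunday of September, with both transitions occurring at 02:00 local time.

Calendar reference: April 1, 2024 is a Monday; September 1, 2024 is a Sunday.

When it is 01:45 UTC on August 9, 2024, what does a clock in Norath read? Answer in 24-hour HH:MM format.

10:00

1 April 2024 is a Monday, so the first Sunday is April 7 and the fourth is April 28.
1 September 2024 is a Sunday, so the first Sunday is September 1 and the fourth is September 22.
At the standard offset (UTC+07:15), 01:45 UTC + 7h15m = 09:00 Norath standard time.
Daylight saving runs 28 April – 22 September; the standard-time date in Norath, August 9, 2024, is inside that window, so Norath is at UTC+08:15.
01:45 UTC + 8h15m = 10:00 local.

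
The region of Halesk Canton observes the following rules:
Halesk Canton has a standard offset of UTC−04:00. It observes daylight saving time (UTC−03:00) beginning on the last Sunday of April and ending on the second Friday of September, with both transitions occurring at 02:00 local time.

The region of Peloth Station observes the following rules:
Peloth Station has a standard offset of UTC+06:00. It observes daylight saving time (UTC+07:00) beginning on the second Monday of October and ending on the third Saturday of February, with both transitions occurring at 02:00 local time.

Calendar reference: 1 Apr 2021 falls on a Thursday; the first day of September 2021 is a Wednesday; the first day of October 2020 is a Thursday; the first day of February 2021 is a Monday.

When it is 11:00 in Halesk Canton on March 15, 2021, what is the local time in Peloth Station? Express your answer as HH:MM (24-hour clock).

21:00

1 April 2021 is a Thursday, so Sundays fall on 4, 11, 18, 25; the last is April 25.
1 September 2021 is a Wednesday, so the first Friday is September 3 and the second is September 10.
March 15, 2021 does not fall between 25 April and 10 September, so daylight saving is not in effect and Halesk Canton is at UTC−04:00.
11:00 Halesk Canton + 4h = 15:00 UTC.
1 October 2020 is a Thursday, so the first Monday is October 5 and the second is October 12.
1 February 2021 is a Monday, so the first Saturday is February 6 and the third is February 20.
At the standard offset (UTC+06:00), 15:00 UTC + 6h = 21:00 Peloth Station standard time.
The standard-time date in Peloth Station, March 15, 2021, does not fall between 12 October 2020 and 20 February 2021, so daylight saving is not in effect and Peloth Station is at UTC+06:00.
15:00 UTC + 6h = 21:00 Peloth Station.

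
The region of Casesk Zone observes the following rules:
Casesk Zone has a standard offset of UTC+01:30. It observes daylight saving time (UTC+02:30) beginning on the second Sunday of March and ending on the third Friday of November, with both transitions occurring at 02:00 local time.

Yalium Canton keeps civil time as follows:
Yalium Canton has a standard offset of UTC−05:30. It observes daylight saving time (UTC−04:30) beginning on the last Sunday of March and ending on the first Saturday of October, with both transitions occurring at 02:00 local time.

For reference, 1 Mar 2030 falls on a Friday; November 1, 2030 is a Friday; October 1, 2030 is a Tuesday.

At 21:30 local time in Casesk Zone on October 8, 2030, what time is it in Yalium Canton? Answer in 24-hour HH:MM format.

13:30

1 March 2030 is a Friday, so the first Sunday is March 3 and the second is March 10.
1 November 2030 is a Friday, so the first Friday is November 1 and the third is November 15.
Daylight saving runs 10 March – 15 November; October 8, 2030 is inside that window, so Casesk Zone is at UTC+02:30.
21:30 Casesk Zone − 2h30m = 19:00 UTC.
1 March 2030 is a Friday, so Sundays fall on 3, 10, 17, 24, 31; the last is March 31.
1 October 2030 is a Tuesday, so the first Saturday is October 5.
At the standard offset (UTC−05:30), 19:00 UTC − 5h30m = 13:30 Yalium Canton standard time.
The standard-time date in Yalium Canton, October 8, 2030, is outside the daylight-saving period (31 March – 5 October), so Yalium Canton is on standard time, UTC−05:30.
19:00 UTC − 5h30m = 13:30 Yalium Canton.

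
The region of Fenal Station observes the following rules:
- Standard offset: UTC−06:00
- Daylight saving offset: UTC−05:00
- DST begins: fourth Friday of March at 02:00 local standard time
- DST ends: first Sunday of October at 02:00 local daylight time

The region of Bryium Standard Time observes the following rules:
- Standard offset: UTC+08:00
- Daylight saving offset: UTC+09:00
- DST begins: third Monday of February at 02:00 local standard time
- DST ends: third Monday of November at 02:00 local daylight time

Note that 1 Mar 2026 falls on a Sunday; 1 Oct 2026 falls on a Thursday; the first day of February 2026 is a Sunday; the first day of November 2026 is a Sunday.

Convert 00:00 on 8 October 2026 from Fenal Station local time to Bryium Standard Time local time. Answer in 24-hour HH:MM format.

1 March 2026 is a Sunday, so the first Friday is March 6 and the fourth is March 27.
1 October 2026 is a Thursday, so the first Sunday is October 4.
8 October 2026 is outside the daylight-saving period (27 March – 4 October), so Fenal Station is on standard time, UTC−06:00.
00:00 Fenal Station + 6h = 06:00 UTC.
1 February 2026 is a Sunday, so the first Monday is February 2 and the third is February 16.
1 November 2026 is a Sunday, so the first Monday is November 2 and the third is November 16.
At the standard offset (UTC+08:00), 06:00 UTC + 8h = 14:00 Bryium Standard Time standard time.
The standard-time date in Bryium Standard Time, 8 October 2026, lies within the daylight-saving period (16 February – 16 November), so Bryium Standard Time is on daylight time, UTC+09:00.
06:00 UTC + 9h = 15:00 Bryium Standard Time.

15:00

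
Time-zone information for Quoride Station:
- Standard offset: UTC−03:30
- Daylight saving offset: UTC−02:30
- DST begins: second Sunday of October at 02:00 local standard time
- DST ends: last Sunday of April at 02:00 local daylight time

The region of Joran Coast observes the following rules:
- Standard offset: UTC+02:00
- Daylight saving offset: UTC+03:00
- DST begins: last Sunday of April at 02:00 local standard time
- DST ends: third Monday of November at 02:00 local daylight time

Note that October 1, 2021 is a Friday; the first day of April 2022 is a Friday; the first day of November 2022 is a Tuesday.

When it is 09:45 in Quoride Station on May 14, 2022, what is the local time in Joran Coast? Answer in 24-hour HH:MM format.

1 October 2021 is a Friday, so the first Sunday is October 3 and the second is October 10.
1 April 2022 is a Friday, so Sundays fall on 3, 10, 17, 24; the last is April 24.
May 14, 2022 is outside the daylight-saving period (10 October 2021 – 24 April 2022), so Quoride Station is on standard time, UTC−03:30.
09:45 Quoride Station + 3h30m = 13:15 UTC.
1 April 2022 is a Friday, so Sundays fall on 3, 10, 17, 24; the last is April 24.
1 November 2022 is a Tuesday, so the first Monday is November 7 and the third is November 21.
At the standard offset (UTC+02:00), 13:15 UTC + 2h = 15:15 Joran Coast standard time.
The standard-time date in Joran Coast, May 14, 2022, falls between 24 April and 21 November, so daylight saving is in effect and Joran Coast is at UTC+03:00.
13:15 UTC + 3h = 16:15 Joran Coast.

16:15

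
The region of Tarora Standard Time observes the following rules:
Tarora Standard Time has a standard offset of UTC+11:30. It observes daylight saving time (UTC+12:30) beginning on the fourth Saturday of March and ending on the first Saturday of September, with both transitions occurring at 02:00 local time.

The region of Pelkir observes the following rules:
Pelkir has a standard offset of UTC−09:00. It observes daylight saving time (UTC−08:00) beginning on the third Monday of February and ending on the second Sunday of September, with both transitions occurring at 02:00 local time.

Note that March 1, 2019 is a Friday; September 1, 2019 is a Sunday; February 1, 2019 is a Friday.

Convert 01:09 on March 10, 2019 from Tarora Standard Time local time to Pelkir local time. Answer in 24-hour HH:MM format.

1 March 2019 is a Friday, so the first Saturday is March 2 and the fourth is March 23.
1 September 2019 is a Sunday, so the first Saturday is September 7.
March 10, 2019 does not fall between 23 March and 7 September, so daylight saving is not in effect and Tarora Standard Time is at UTC+11:30.
01:09 Tarora Standard Time − 11h30m = 13:39 UTC (rolling into the previous day, 9 March 2019).
1 February 2019 is a Friday, so the first Monday is February 4 and the third is February 18.
1 September 2019 is a Sunday, so the first Sunday is September 1 and the second is September 8.
At the standard offset (UTC−09:00), 13:39 UTC − 9h = 04:39 Pelkir standard time.
The standard-time date in Pelkir, March 9, 2019, lies within the daylight-saving period (18 February – 8 September), so Pelkir is on daylight time, UTC−08:00.
13:39 UTC − 8h = 05:39 Pelkir.

05:39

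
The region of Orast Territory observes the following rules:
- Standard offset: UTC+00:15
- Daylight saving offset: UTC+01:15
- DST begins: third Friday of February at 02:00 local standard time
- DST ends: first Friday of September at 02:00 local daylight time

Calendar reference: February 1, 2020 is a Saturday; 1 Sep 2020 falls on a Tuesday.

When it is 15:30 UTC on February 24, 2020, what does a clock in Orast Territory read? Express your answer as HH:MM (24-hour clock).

16:45

1 February 2020 is a Saturday, so the first Friday is February 7 and the third is February 21.
1 September 2020 is a Tuesday, so the first Friday is September 4.
At the standard offset (UTC+00:15), 15:30 UTC + 0h15m = 15:45 Orast Territory standard time.
The standard-time date in Orast Territory, February 24, 2020, falls between 21 February and 4 September, so daylight saving is in effect and Orast Territory is at UTC+01:15.
15:30 UTC + 1h15m = 16:45 local.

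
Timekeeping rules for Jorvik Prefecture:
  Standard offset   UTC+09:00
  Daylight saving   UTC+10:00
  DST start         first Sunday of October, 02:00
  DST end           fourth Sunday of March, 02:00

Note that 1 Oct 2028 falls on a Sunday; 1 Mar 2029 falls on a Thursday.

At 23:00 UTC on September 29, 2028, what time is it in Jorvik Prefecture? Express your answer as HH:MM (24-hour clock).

1 October 2028 is a Sunday, so the first Sunday is October 1.
1 March 2029 is a Thursday, so the first Sunday is March 4 and the fourth is March 25.
At the standard offset (UTC+09:00), 23:00 UTC + 9h = 08:00 Jorvik Prefecture standard time (rolling into the next day, 30 September 2028).
Daylight saving runs 1 October 2028 – 25 March 2029; the standard-time date in Jorvik Prefecture, September 30, 2028, is outside that window, so Jorvik Prefecture is on standard time at UTC+09:00.
23:00 UTC + 9h = 08:00 local (rolling into the next day, 30 September 2028).

08:00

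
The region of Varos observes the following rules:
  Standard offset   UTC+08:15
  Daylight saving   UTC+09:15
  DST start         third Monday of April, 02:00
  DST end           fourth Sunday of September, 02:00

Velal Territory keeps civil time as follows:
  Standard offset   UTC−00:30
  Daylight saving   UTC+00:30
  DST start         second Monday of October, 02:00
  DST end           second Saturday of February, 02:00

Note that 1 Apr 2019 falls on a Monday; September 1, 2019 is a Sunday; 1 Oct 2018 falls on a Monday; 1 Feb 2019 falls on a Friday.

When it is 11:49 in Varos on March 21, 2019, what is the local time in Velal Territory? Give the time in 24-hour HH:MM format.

03:04

1 April 2019 is a Monday, so the first Monday is April 1 and the third is April 15.
1 September 2019 is a Sunday, so the first Sunday is September 1 and the fourth is September 22.
March 21, 2019 does not fall between 15 April and 22 September, so daylight saving is not in effect and Varos is at UTC+08:15.
11:49 Varos − 8h15m = 03:34 UTC.
1 October 2018 is a Monday, so the first Monday is October 1 and the second is October 8.
1 February 2019 is a Friday, so the first Saturday is February 2 and the second is February 9.
At the standard offset (UTC−00:30), 03:34 UTC − 0h30m = 03:04 Velal Territory standard time.
The standard-time date in Velal Territory, March 21, 2019, does not fall between 8 October 2018 and 9 February 2019, so daylight saving is not in effect and Velal Territory is at UTC−00:30.
03:34 UTC − 0h30m = 03:04 Velal Territory.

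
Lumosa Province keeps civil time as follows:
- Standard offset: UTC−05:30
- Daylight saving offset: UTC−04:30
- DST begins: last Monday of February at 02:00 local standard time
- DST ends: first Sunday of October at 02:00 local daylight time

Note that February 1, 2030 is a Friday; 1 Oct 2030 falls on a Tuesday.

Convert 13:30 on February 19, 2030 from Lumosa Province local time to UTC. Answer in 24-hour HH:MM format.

19:00

1 February 2030 is a Friday, so Mondays fall on 4, 11, 18, 25; the last is February 25.
1 October 2030 is a Tuesday, so the first Sunday is October 6.
Daylight saving runs 25 February – 6 October; February 19, 2030 is outside that window, so Lumosa Province is on standard time at UTC−05:30.
13:30 local + 5h30m = 19:00 UTC.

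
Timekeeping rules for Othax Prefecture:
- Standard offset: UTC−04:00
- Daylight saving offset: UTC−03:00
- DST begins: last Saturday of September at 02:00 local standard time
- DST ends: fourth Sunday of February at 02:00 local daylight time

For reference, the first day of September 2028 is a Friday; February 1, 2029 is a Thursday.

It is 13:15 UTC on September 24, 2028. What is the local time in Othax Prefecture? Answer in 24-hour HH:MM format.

09:15

1 September 2028 is a Friday, so Saturdays fall on 2, 9, 16, 23, 30; the last is September 30.
1 February 2029 is a Thursday, so the first Sunday is February 4 and the fourth is February 25.
At the standard offset (UTC−04:00), 13:15 UTC − 4h = 09:15 Othax Prefecture standard time.
The standard-time date in Othax Prefecture, September 24, 2028, does not fall between 30 September 2028 and 25 February 2029, so daylight saving is not in effect and Othax Prefecture is at UTC−04:00.
13:15 UTC − 4h = 09:15 local.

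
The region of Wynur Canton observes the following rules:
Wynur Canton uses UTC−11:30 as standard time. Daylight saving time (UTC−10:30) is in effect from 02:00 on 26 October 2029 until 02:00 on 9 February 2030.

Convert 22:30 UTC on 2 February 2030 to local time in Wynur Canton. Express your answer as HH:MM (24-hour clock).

12:00

At the standard offset (UTC−11:30), 22:30 UTC − 11h30m = 11:00 Wynur Canton standard time.
The standard-time date in Wynur Canton, 2 February 2030, lies within the daylight-saving period (26 October 2029 – 9 February 2030), so Wynur Canton is on daylight time, UTC−10:30.
22:30 UTC − 10h30m = 12:00 local.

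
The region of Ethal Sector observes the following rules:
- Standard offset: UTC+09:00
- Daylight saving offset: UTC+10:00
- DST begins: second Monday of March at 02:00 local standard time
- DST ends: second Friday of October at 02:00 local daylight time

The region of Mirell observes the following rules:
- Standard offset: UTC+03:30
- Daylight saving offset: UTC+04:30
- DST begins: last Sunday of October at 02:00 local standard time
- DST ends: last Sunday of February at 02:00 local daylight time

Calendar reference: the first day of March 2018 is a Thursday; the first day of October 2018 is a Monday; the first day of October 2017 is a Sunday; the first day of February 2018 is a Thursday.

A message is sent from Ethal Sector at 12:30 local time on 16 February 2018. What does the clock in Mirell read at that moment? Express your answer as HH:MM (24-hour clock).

1 March 2018 is a Thursday, so the first Monday is March 5 and the second is March 12.
1 October 2018 is a Monday, so the first Friday is October 5 and the second is October 12.
16 February 2018 does not fall between 12 March and 12 October, so daylight saving is not in effect and Ethal Sector is at UTC+09:00.
12:30 Ethal Sector − 9h = 03:30 UTC.
1 October 2017 is a Sunday, so Sundays fall on 1, 8, 15, 22, 29; the last is October 29.
1 February 2018 is a Thursday, so Sundays fall on 4, 11, 18, 25; the last is February 25.
At the standard offset (UTC+03:30), 03:30 UTC + 3h30m = 07:00 Mirell standard time.
The standard-time date in Mirell, 16 February 2018, lies within the daylight-saving period (29 October 2017 – 25 February 2018), so Mirell is on daylight time, UTC+04:30.
03:30 UTC + 4h30m = 08:00 Mirell.

08:00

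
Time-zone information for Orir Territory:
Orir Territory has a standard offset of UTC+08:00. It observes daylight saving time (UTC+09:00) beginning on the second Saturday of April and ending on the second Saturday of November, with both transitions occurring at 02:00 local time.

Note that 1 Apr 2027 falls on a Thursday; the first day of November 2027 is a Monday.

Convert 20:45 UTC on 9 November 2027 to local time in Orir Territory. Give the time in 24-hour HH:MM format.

05:45

1 April 2027 is a Thursday, so the first Saturday is April 3 and the second is April 10.
1 November 2027 is a Monday, so the first Saturday is November 6 and the second is November 13.
At the standard offset (UTC+08:00), 20:45 UTC + 8h = 04:45 Orir Territory standard time (rolling into the next day, 10 November 2027).
The standard-time date in Orir Territory, 10 November 2027, lies within the daylight-saving period (10 April – 13 November), so Orir Territory is on daylight time, UTC+09:00.
20:45 UTC + 9h = 05:45 local (rolling into the next day, 10 November 2027).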